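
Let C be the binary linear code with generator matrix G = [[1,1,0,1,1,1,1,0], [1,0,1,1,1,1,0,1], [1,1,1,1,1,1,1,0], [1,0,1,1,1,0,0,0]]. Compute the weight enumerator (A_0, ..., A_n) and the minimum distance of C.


Weight distribution: A_0 = 1, A_1 = 1, A_2 = 1, A_3 = 4, A_4 = 3, A_5 = 1, A_6 = 3, A_7 = 2. Minimum distance d = 1.

Enumerate all 2^4 = 16 messages m ∈ F_2^4.
For each, compute codeword c = mG in F_2^8, then tally its weight.
  m = 0000 → c = 00000000, weight = 0.
  m = 1000 → c = 11011110, weight = 6.
  m = 0100 → c = 10111101, weight = 6.
  m = 1100 → c = 01100011, weight = 4.
  m = 0010 → c = 11111110, weight = 7.
  m = 1010 → c = 00100000, weight = 1.
  m = 0110 → c = 01000011, weight = 3.
  m = 1110 → c = 10011101, weight = 5.
  m = 0001 → c = 10111000, weight = 4.
  m = 1001 → c = 01100110, weight = 4.
  m = 0101 → c = 00000101, weight = 2.
  m = 1101 → c = 11011011, weight = 6.
  m = 0011 → c = 01000110, weight = 3.
  m = 1011 → c = 10011000, weight = 3.
  m = 0111 → c = 11111011, weight = 7.
  m = 1111 → c = 00100101, weight = 3.
Tally weights:
  weight 0: 1 codewords.
  weight 1: 1 codewords.
  weight 2: 1 codewords.
  weight 3: 4 codewords.
  weight 4: 3 codewords.
  weight 5: 1 codewords.
  weight 6: 3 codewords.
  weight 7: 2 codewords.
Minimum distance d = smallest w > 0 with A_w > 0 = 1.
Sanity: Σ A_w = 16 = 2^4 = 16 ✓.


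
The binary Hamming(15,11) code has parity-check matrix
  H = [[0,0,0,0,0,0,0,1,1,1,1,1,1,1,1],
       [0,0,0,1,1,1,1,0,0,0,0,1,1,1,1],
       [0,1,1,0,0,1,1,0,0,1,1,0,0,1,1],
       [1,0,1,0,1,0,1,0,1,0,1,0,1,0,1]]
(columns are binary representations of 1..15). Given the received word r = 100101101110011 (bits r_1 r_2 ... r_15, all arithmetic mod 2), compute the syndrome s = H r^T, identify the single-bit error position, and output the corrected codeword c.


s = (1, 1, 0, 1)^T, error position = 13, corrected codeword c = 100101101110111

Compute s = H r^T mod 2 one row at a time:
  s_1 = 0 + 1 + 1 + 1 + 0 + 0 + 1 + 1 = 5 ≡ 1 (mod 2).
  s_2 = 1 + 0 + 1 + 1 + 0 + 0 + 1 + 1 = 5 ≡ 1 (mod 2).
  s_3 = 0 + 0 + 1 + 1 + 1 + 1 + 1 + 1 = 6 ≡ 0 (mod 2).
  s_4 = 1 + 0 + 0 + 1 + 1 + 1 + 0 + 1 = 5 ≡ 1 (mod 2).
s = (1, 1, 0, 1)^T — this equals column 13 of H (binary 1101), so error is at position 13.
Correct: flip bit 13 of r = 100101101110011 to get c = 100101101110111.


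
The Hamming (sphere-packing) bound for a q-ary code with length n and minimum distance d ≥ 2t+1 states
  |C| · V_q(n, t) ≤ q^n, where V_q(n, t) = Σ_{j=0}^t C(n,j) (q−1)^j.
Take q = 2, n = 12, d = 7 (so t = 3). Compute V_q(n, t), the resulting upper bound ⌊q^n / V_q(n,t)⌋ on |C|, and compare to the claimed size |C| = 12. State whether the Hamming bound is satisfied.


V_q(n, t) = 299, q^n = 4096, Hamming bound = 13, |C| = 12 ≤ bound (satisfied).

Step 1: Compute V_q(n, t) = Σ_{j=0}^3 C(n, j) (q−1)^j.
  j = 0: C(12,0)·(1)^0 = 1·1 = 1.
  j = 1: C(12,1)·(1)^1 = 12·1 = 12.
  j = 2: C(12,2)·(1)^2 = 66·1 = 66.
  j = 3: C(12,3)·(1)^3 = 220·1 = 220.
  V_q(n, t) = 1 + 12 + 66 + 220 = 299.
Step 2: q^n = 2^12 = 4096.
Step 3: Hamming bound ⌊q^n / V_q(n,t)⌋ = ⌊4096/299⌋ = 13.
Step 4: Compare |C| = 12 to 13: satisfied.
The claimed |C| lies below the Hamming bound.


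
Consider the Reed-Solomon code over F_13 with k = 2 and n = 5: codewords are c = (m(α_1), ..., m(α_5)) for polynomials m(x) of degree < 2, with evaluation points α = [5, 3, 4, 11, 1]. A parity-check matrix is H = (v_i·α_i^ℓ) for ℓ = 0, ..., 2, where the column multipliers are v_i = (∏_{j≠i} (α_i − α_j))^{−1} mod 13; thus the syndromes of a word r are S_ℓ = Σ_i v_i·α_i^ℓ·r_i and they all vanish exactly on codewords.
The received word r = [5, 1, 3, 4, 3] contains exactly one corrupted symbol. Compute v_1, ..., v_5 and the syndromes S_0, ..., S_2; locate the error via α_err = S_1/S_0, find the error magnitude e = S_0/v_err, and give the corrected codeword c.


S = (1, 1, 1), error at position 5, error magnitude e = 6, c = [5, 1, 3, 4, 10].

Step 1: column multipliers v_i = (∏_{j≠i}(α_i − α_j))^{−1} mod 13.
  i = 1 (α = 5): (5−3)(5−4)(5−11)(5−1) = 2·1·(−6)·4 = −48 ≡ 4, so v_1 = 4^{−1} = 10 (mod 13).
  i = 2 (α = 3): (3−5)(3−4)(3−11)(3−1) = (−2)·(−1)·(−8)·2 = −32 ≡ 7, so v_2 = 7^{−1} = 2 (mod 13).
  i = 3 (α = 4): (4−5)(4−3)(4−11)(4−1) = (−1)·1·(−7)·3 = 21 ≡ 8, so v_3 = 8^{−1} = 5 (mod 13).
  i = 4 (α = 11): (11−5)(11−3)(11−4)(11−1) = 6·8·7·10 = 3360 ≡ 6, so v_4 = 6^{−1} = 11 (mod 13).
  i = 5 (α = 1): (1−5)(1−3)(1−4)(1−11) = (−4)·(−2)·(−3)·(−10) = 240 ≡ 6, so v_5 = 6^{−1} = 11 (mod 13).
  v = [10, 2, 5, 11, 11].
Step 2: syndromes of r = [5, 1, 3, 4, 3] (all sums mod 13).
  S_0 = Σ v_i r_i = 10·5 + 2·1 + 5·3 + 11·4 + 11·3 = 144 ≡ 1.
  S_1 = Σ v_i α_i r_i = 10·5·5 + 2·3·1 + 5·4·3 + 11·11·4 + 11·1·3 = 833 ≡ 1.
  α_i^2 mod 13 = [12, 9, 3, 4, 1].
  S_2 = Σ v_i α_i^2 r_i = 10·12·5 + 2·9·1 + 5·3·3 + 11·4·4 + 11·1·3 = 872 ≡ 1.
  S = (1, 1, 1) ≠ 0, so r is not a codeword (an error is present).
Step 3: locate the error. For a single error e at position i, S_ℓ = v_i·e·α_i^ℓ, so α_err = S_1/S_0.
  S_0^{−1} = 1^{−1} = 1 (mod 13), so α_err = 1·1 = 1 ≡ 1 = α_5. Error position i = 5.
  Consistency check: S_2/S_1 = 1·1 = 1 ≡ 1 = α_err ✓ (single-error assumption holds).
Step 4: error magnitude e = S_0/v_5 = S_0·∏_{j≠5}(α_5 − α_j) = 1·6 = 6 ≡ 6 (mod 13).
Step 5: correct position 5: c_5 = r_5 − e = 3 − 6 ≡ 10 (mod 13). Hence c = [5, 1, 3, 4, 10].
  Check: interpolating c through the α_i gives m(x) = 8 + 2·x (degree < 2) with m(α_i) = c_i for every i, so c is indeed a codeword.


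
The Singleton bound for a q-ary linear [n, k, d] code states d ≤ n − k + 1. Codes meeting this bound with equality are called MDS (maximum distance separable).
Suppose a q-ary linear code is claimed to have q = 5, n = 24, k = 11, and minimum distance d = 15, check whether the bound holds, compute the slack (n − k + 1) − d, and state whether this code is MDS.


Singleton RHS = n − k + 1 = 14, slack = -1, bound violated (no such code; not MDS).

Singleton bound: d ≤ n − k + 1.
Here n = 24, k = 11, so n − k + 1 = 14.
Given d = 15, check d ≤ 14: NO.
Slack = (n − k + 1) − d = -1.
The slack is negative: d = 15 exceeds n − k + 1 = 14 by 1, so the Singleton bound is violated and no linear [24, 11, 15]_5 code can exist. In particular it is not MDS (MDS requires d = n − k + 1 exactly).
Description: the claimed parameters are [24, 11, 15]_5; such a code would be impossible (violates the Singleton bound).


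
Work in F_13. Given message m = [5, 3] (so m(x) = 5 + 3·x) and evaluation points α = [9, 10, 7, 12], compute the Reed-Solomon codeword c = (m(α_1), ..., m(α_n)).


c = [6, 9, 0, 2]

Message polynomial: m(x) = 5 + 3·x (mod 13).
For each evaluation point α_i, compute m(α_i) mod 13:
  α_1 = 9: Horner steps 3 → 6, so m(9) = 6.
  α_2 = 10: Horner steps 3 → 9, so m(10) = 9.
  α_3 = 7: Horner steps 3 → 0, so m(7) = 0.
  α_4 = 12: Horner steps 3 → 2, so m(12) = 2.
Codeword c = [6, 9, 0, 2] ∈ F_13^4.


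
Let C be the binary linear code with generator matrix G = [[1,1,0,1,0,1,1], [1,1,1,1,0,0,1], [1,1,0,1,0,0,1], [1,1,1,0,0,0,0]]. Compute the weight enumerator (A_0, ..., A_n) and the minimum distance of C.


Weight distribution: A_0 = 1, A_1 = 2, A_2 = 3, A_3 = 4, A_4 = 3, A_5 = 2, A_6 = 1. Minimum distance d = 1.

Enumerate all 2^4 = 16 messages m ∈ F_2^4.
For each, compute codeword c = mG in F_2^7, then tally its weight.
  m = 0000 → c = 0000000, weight = 0.
  m = 1000 → c = 1101011, weight = 5.
  m = 0100 → c = 1111001, weight = 5.
  m = 1100 → c = 0010010, weight = 2.
  m = 0010 → c = 1101001, weight = 4.
  m = 1010 → c = 0000010, weight = 1.
  m = 0110 → c = 0010000, weight = 1.
  m = 1110 → c = 1111011, weight = 6.
  m = 0001 → c = 1110000, weight = 3.
  m = 1001 → c = 0011011, weight = 4.
  m = 0101 → c = 0001001, weight = 2.
  m = 1101 → c = 1100010, weight = 3.
  m = 0011 → c = 0011001, weight = 3.
  m = 1011 → c = 1110010, weight = 4.
  m = 0111 → c = 1100000, weight = 2.
  m = 1111 → c = 0001011, weight = 3.
Tally weights:
  weight 0: 1 codewords.
  weight 1: 2 codewords.
  weight 2: 3 codewords.
  weight 3: 4 codewords.
  weight 4: 3 codewords.
  weight 5: 2 codewords.
  weight 6: 1 codewords.
Minimum distance d = smallest w > 0 with A_w > 0 = 1.
Sanity: Σ A_w = 16 = 2^4 = 16 ✓.


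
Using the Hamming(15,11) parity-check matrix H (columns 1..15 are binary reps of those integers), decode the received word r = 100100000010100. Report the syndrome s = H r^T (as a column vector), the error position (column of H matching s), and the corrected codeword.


s = (0, 0, 1, 1)^T, error position = 3, corrected codeword c = 101100000010100

Compute s = H r^T mod 2 one row at a time:
  s_1 = 0 + 0 + 0 + 1 + 0 + 1 + 0 + 0 = 2 ≡ 0 (mod 2).
  s_2 = 1 + 0 + 0 + 0 + 0 + 1 + 0 + 0 = 2 ≡ 0 (mod 2).
  s_3 = 0 + 0 + 0 + 0 + 0 + 1 + 0 + 0 = 1 ≡ 1 (mod 2).
  s_4 = 1 + 0 + 0 + 0 + 0 + 1 + 1 + 0 = 3 ≡ 1 (mod 2).
s = (0, 0, 1, 1)^T — this equals column 3 of H (binary 0011), so error is at position 3.
Correct: flip bit 3 of r = 100100000010100 to get c = 101100000010100.


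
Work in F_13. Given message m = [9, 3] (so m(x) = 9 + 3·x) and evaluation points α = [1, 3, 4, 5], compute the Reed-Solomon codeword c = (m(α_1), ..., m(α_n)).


c = [12, 5, 8, 11]

Message polynomial: m(x) = 9 + 3·x (mod 13).
For each evaluation point α_i, compute m(α_i) mod 13:
  α_1 = 1: Horner steps 3 → 12, so m(1) = 12.
  α_2 = 3: Horner steps 3 → 5, so m(3) = 5.
  α_3 = 4: Horner steps 3 → 8, so m(4) = 8.
  α_4 = 5: Horner steps 3 → 11, so m(5) = 11.
Codeword c = [12, 5, 8, 11] ∈ F_13^4.


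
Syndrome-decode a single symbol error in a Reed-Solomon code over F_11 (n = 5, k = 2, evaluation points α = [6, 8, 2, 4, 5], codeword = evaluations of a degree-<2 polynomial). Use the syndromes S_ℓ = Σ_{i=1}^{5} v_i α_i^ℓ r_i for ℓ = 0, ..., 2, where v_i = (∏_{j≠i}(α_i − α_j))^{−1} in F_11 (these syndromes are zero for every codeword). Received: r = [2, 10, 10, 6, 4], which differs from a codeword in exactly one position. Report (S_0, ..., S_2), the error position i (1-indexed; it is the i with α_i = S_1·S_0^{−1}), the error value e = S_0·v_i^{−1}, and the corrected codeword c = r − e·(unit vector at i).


S = (1, 8, 9), error at position 2, error magnitude e = 1, c = [2, 9, 10, 6, 4].

Step 1: column multipliers v_i = (∏_{j≠i}(α_i − α_j))^{−1} mod 11.
  i = 1 (α = 6): (6−8)(6−2)(6−4)(6−5) = (−2)·4·2·1 = −16 ≡ 6, so v_1 = 6^{−1} = 2 (mod 11).
  i = 2 (α = 8): (8−6)(8−2)(8−4)(8−5) = 2·6·4·3 = 144 ≡ 1, so v_2 = 1^{−1} = 1 (mod 11).
  i = 3 (α = 2): (2−6)(2−8)(2−4)(2−5) = (−4)·(−6)·(−2)·(−3) = 144 ≡ 1, so v_3 = 1^{−1} = 1 (mod 11).
  i = 4 (α = 4): (4−6)(4−8)(4−2)(4−5) = (−2)·(−4)·2·(−1) = −16 ≡ 6, so v_4 = 6^{−1} = 2 (mod 11).
  i = 5 (α = 5): (5−6)(5−8)(5−2)(5−4) = (−1)·(−3)·3·1 = 9 ≡ 9, so v_5 = 9^{−1} = 5 (mod 11).
  v = [2, 1, 1, 2, 5].
Step 2: syndromes of r = [2, 10, 10, 6, 4] (all sums mod 11).
  S_0 = Σ v_i r_i = 2·2 + 1·10 + 1·10 + 2·6 + 5·4 = 56 ≡ 1.
  S_1 = Σ v_i α_i r_i = 2·6·2 + 1·8·10 + 1·2·10 + 2·4·6 + 5·5·4 = 272 ≡ 8.
  α_i^2 mod 11 = [3, 9, 4, 5, 3].
  S_2 = Σ v_i α_i^2 r_i = 2·3·2 + 1·9·10 + 1·4·10 + 2·5·6 + 5·3·4 = 262 ≡ 9.
  S = (1, 8, 9) ≠ 0, so r is not a codeword (an error is present).
Step 3: locate the error. For a single error e at position i, S_ℓ = v_i·e·α_i^ℓ, so α_err = S_1/S_0.
  S_0^{−1} = 1^{−1} = 1 (mod 11), so α_err = 8·1 = 8 ≡ 8 = α_2. Error position i = 2.
  Consistency check: S_2/S_1 = 9·7 = 63 ≡ 8 = α_err ✓ (single-error assumption holds).
Step 4: error magnitude e = S_0/v_2 = S_0·∏_{j≠2}(α_2 − α_j) = 1·1 = 1 ≡ 1 (mod 11).
Step 5: correct position 2: c_2 = r_2 − e = 10 − 1 ≡ 9 (mod 11). Hence c = [2, 9, 10, 6, 4].
  Check: interpolating c through the α_i gives m(x) = 3 + 9·x (degree < 2) with m(α_i) = c_i for every i, so c is indeed a codeword.


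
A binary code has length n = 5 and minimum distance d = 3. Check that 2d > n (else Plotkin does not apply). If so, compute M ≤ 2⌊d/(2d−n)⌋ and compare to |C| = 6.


Plotkin bound M ≤ 6; given |C| = 6 ≤ bound (satisfied).

Check applicability: 2d = 6, n = 5.
2d − n = 1 > 0, so Plotkin applies.
Compute d/(2d−n) = 3/1 ≈ 3.0000.
⌊d/(2d−n)⌋ = 3.
Plotkin bound: M ≤ 2·3 = 6.
Given |C| = 6, check: satisfied.
This |C| is at the Plotkin bound.


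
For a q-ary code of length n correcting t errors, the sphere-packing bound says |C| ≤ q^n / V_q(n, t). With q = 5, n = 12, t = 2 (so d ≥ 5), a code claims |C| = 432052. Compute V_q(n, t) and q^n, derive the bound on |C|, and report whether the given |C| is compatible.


V_q(n, t) = 1105, q^n = 244140625, Hamming bound = 220941, |C| = 432052 > bound (violated).

Step 1: Compute V_q(n, t) = Σ_{j=0}^2 C(n, j) (q−1)^j.
  j = 0: C(12,0)·(4)^0 = 1·1 = 1.
  j = 1: C(12,1)·(4)^1 = 12·4 = 48.
  j = 2: C(12,2)·(4)^2 = 66·16 = 1056.
  V_q(n, t) = 1 + 48 + 1056 = 1105.
Step 2: q^n = 5^12 = 244140625.
Step 3: Hamming bound ⌊q^n / V_q(n,t)⌋ = ⌊244140625/1105⌋ = 220941.
Step 4: Compare |C| = 432052 to 220941: violated.
The claimed |C| lies above the Hamming bound, so no 5-ary code of length 12 with d ≥ 5 can have 432052 codewords.


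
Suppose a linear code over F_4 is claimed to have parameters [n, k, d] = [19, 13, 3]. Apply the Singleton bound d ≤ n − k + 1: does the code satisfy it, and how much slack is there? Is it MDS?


Singleton RHS = n − k + 1 = 7, slack = 4, bound satisfied, not MDS.

Singleton bound: d ≤ n − k + 1.
Here n = 19, k = 13, so n − k + 1 = 7.
Given d = 3, check d ≤ 7: YES.
Slack = (n − k + 1) − d = 4.
The code is NOT MDS (slack = 4 > 0).
Description: the claimed parameters are [19, 13, 3]_4; such a code would be non-MDS.


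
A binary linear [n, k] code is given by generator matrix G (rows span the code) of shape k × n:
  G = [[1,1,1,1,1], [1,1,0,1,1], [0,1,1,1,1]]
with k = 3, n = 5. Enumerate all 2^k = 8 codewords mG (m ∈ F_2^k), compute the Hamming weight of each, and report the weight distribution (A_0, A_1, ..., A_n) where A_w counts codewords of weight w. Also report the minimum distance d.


Weight distribution: A_0 = 1, A_1 = 2, A_2 = 1, A_3 = 1, A_4 = 2, A_5 = 1. Minimum distance d = 1.

Enumerate all 2^3 = 8 messages m ∈ F_2^3.
For each, compute codeword c = mG in F_2^5, then tally its weight.
  m = 000 → c = 00000, weight = 0.
  m = 100 → c = 11111, weight = 5.
  m = 010 → c = 11011, weight = 4.
  m = 110 → c = 00100, weight = 1.
  m = 001 → c = 01111, weight = 4.
  m = 101 → c = 10000, weight = 1.
  m = 011 → c = 10100, weight = 2.
  m = 111 → c = 01011, weight = 3.
Tally weights:
  weight 0: 1 codewords.
  weight 1: 2 codewords.
  weight 2: 1 codewords.
  weight 3: 1 codewords.
  weight 4: 2 codewords.
  weight 5: 1 codewords.
Minimum distance d = smallest w > 0 with A_w > 0 = 1.
Sanity: Σ A_w = 8 = 2^3 = 8 ✓.


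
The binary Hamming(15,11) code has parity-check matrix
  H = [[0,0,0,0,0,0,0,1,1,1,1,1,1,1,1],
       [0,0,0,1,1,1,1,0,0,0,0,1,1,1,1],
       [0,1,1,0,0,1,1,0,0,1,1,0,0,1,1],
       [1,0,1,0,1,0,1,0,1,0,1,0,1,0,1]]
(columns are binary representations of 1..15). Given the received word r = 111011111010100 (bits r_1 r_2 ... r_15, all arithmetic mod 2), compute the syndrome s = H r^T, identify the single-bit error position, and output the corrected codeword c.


s = (0, 0, 1, 1)^T, error position = 3, corrected codeword c = 110011111010100

Compute s = H r^T mod 2 one row at a time:
  s_1 = 1 + 1 + 0 + 1 + 0 + 1 + 0 + 0 = 4 ≡ 0 (mod 2).
  s_2 = 0 + 1 + 1 + 1 + 0 + 1 + 0 + 0 = 4 ≡ 0 (mod 2).
  s_3 = 1 + 1 + 1 + 1 + 0 + 1 + 0 + 0 = 5 ≡ 1 (mod 2).
  s_4 = 1 + 1 + 1 + 1 + 1 + 1 + 1 + 0 = 7 ≡ 1 (mod 2).
s = (0, 0, 1, 1)^T — this equals column 3 of H (binary 0011), so error is at position 3.
Correct: flip bit 3 of r = 111011111010100 to get c = 110011111010100.


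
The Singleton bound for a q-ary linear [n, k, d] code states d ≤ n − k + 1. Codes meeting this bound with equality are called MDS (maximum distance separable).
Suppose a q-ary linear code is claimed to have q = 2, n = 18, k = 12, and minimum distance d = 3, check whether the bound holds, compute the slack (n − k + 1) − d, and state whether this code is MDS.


Singleton RHS = n − k + 1 = 7, slack = 4, bound satisfied, not MDS.

Singleton bound: d ≤ n − k + 1.
Here n = 18, k = 12, so n − k + 1 = 7.
Given d = 3, check d ≤ 7: YES.
Slack = (n − k + 1) − d = 4.
The code is NOT MDS (slack = 4 > 0).
Description: the claimed parameters are [18, 12, 3]_2; such a code would be non-MDS.


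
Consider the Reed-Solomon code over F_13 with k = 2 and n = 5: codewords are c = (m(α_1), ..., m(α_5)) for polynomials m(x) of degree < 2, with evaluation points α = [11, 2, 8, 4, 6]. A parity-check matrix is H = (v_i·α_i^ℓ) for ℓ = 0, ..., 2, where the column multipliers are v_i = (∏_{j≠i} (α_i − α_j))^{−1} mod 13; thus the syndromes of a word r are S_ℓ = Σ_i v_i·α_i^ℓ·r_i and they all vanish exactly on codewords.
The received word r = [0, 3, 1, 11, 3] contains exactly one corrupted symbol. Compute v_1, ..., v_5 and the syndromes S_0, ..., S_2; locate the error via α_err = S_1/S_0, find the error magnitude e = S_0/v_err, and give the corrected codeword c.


S = (5, 4, 11), error at position 5, error magnitude e = 10, c = [0, 3, 1, 11, 6].

Step 1: column multipliers v_i = (∏_{j≠i}(α_i − α_j))^{−1} mod 13.
  i = 1 (α = 11): (11−2)(11−8)(11−4)(11−6) = 9·3·7·5 = 945 ≡ 9, so v_1 = 9^{−1} = 3 (mod 13).
  i = 2 (α = 2): (2−11)(2−8)(2−4)(2−6) = (−9)·(−6)·(−2)·(−4) = 432 ≡ 3, so v_2 = 3^{−1} = 9 (mod 13).
  i = 3 (α = 8): (8−11)(8−2)(8−4)(8−6) = (−3)·6·4·2 = −144 ≡ 12, so v_3 = 12^{−1} = 12 (mod 13).
  i = 4 (α = 4): (4−11)(4−2)(4−8)(4−6) = (−7)·2·(−4)·(−2) = −112 ≡ 5, so v_4 = 5^{−1} = 8 (mod 13).
  i = 5 (α = 6): (6−11)(6−2)(6−8)(6−4) = (−5)·4·(−2)·2 = 80 ≡ 2, so v_5 = 2^{−1} = 7 (mod 13).
  v = [3, 9, 12, 8, 7].
Step 2: syndromes of r = [0, 3, 1, 11, 3] (all sums mod 13).
  S_0 = Σ v_i r_i = 3·0 + 9·3 + 12·1 + 8·11 + 7·3 = 148 ≡ 5.
  S_1 = Σ v_i α_i r_i = 3·11·0 + 9·2·3 + 12·8·1 + 8·4·11 + 7·6·3 = 628 ≡ 4.
  α_i^2 mod 13 = [4, 4, 12, 3, 10].
  S_2 = Σ v_i α_i^2 r_i = 3·4·0 + 9·4·3 + 12·12·1 + 8·3·11 + 7·10·3 = 726 ≡ 11.
  S = (5, 4, 11) ≠ 0, so r is not a codeword (an error is present).
Step 3: locate the error. For a single error e at position i, S_ℓ = v_i·e·α_i^ℓ, so α_err = S_1/S_0.
  S_0^{−1} = 5^{−1} = 8 (mod 13), so α_err = 4·8 = 32 ≡ 6 = α_5. Error position i = 5.
  Consistency check: S_2/S_1 = 11·10 = 110 ≡ 6 = α_err ✓ (single-error assumption holds).
Step 4: error magnitude e = S_0/v_5 = S_0·∏_{j≠5}(α_5 − α_j) = 5·2 = 10 ≡ 10 (mod 13).
Step 5: correct position 5: c_5 = r_5 − e = 3 − 10 ≡ 6 (mod 13). Hence c = [0, 3, 1, 11, 6].
  Check: interpolating c through the α_i gives m(x) = 8 + 4·x (degree < 2) with m(α_i) = c_i for every i, so c is indeed a codeword.


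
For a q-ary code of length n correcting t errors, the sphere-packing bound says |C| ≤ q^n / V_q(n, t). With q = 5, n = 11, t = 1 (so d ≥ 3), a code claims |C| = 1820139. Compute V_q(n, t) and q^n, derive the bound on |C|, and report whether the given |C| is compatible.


V_q(n, t) = 45, q^n = 48828125, Hamming bound = 1085069, |C| = 1820139 > bound (violated).

Step 1: Compute V_q(n, t) = Σ_{j=0}^1 C(n, j) (q−1)^j.
  j = 0: C(11,0)·(4)^0 = 1·1 = 1.
  j = 1: C(11,1)·(4)^1 = 11·4 = 44.
  V_q(n, t) = 1 + 44 = 45.
Step 2: q^n = 5^11 = 48828125.
Step 3: Hamming bound ⌊q^n / V_q(n,t)⌋ = ⌊48828125/45⌋ = 1085069.
Step 4: Compare |C| = 1820139 to 1085069: violated.
The claimed |C| lies above the Hamming bound, so no 5-ary code of length 11 with d ≥ 3 can have 1820139 codewords.


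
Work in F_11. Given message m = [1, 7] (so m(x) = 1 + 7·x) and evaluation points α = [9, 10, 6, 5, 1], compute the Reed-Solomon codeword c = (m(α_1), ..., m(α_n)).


c = [9, 5, 10, 3, 8]

Message polynomial: m(x) = 1 + 7·x (mod 11).
For each evaluation point α_i, compute m(α_i) mod 11:
  α_1 = 9: Horner steps 7 → 9, so m(9) = 9.
  α_2 = 10: Horner steps 7 → 5, so m(10) = 5.
  α_3 = 6: Horner steps 7 → 10, so m(6) = 10.
  α_4 = 5: Horner steps 7 → 3, so m(5) = 3.
  α_5 = 1: Horner steps 7 → 8, so m(1) = 8.
Codeword c = [9, 5, 10, 3, 8] ∈ F_11^5.


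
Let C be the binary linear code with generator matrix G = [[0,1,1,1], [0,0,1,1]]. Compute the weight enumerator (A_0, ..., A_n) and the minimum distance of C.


Weight distribution: A_0 = 1, A_1 = 1, A_2 = 1, A_3 = 1. Minimum distance d = 1.

Enumerate all 2^2 = 4 messages m ∈ F_2^2.
For each, compute codeword c = mG in F_2^4, then tally its weight.
  m = 00 → c = 0000, weight = 0.
  m = 10 → c = 0111, weight = 3.
  m = 01 → c = 0011, weight = 2.
  m = 11 → c = 0100, weight = 1.
Tally weights:
  weight 0: 1 codewords.
  weight 1: 1 codewords.
  weight 2: 1 codewords.
  weight 3: 1 codewords.
Minimum distance d = smallest w > 0 with A_w > 0 = 1.
Sanity: Σ A_w = 4 = 2^2 = 4 ✓.


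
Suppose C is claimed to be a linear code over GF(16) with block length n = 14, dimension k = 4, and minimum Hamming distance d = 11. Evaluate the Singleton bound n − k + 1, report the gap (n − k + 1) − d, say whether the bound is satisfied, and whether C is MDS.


Singleton RHS = n − k + 1 = 11, slack = 0, bound satisfied, MDS.

Singleton bound: d ≤ n − k + 1.
Here n = 14, k = 4, so n − k + 1 = 11.
Given d = 11, check d ≤ 11: YES.
Slack = (n − k + 1) − d = 0.
The code is MDS (slack = 0).
Description: the claimed parameters are [14, 4, 11]_16; such a code would be MDS (meets Singleton bound).


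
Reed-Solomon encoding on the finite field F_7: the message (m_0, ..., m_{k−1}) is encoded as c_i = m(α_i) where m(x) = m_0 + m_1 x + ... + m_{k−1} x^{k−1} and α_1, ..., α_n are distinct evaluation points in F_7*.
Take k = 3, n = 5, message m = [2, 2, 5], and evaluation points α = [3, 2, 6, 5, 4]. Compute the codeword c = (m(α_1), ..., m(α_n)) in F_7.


c = [4, 5, 5, 4, 6]

Message polynomial: m(x) = 2 + 2·x + 5·x^2 (mod 7).
For each evaluation point α_i, compute m(α_i) mod 7:
  α_1 = 3: Horner steps 5 → 3 → 4, so m(3) = 4.
  α_2 = 2: Horner steps 5 → 5 → 5, so m(2) = 5.
  α_3 = 6: Horner steps 5 → 4 → 5, so m(6) = 5.
  α_4 = 5: Horner steps 5 → 6 → 4, so m(5) = 4.
  α_5 = 4: Horner steps 5 → 1 → 6, so m(4) = 6.
Codeword c = [4, 5, 5, 4, 6] ∈ F_7^5.


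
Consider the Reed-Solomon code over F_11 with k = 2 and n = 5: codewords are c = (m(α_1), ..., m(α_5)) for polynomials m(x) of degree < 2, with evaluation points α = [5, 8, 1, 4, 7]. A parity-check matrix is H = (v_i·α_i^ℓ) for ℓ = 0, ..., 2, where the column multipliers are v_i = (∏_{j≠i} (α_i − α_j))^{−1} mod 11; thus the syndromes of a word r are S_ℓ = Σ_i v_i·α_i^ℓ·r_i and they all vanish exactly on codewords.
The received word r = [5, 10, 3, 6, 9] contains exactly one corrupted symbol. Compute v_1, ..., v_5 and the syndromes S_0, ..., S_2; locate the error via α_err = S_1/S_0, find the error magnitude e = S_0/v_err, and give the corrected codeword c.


S = (10, 6, 8), error at position 1, error magnitude e = 9, c = [7, 10, 3, 6, 9].

Step 1: column multipliers v_i = (∏_{j≠i}(α_i − α_j))^{−1} mod 11.
  i = 1 (α = 5): (5−8)(5−1)(5−4)(5−7) = (−3)·4·1·(−2) = 24 ≡ 2, so v_1 = 2^{−1} = 6 (mod 11).
  i = 2 (α = 8): (8−5)(8−1)(8−4)(8−7) = 3·7·4·1 = 84 ≡ 7, so v_2 = 7^{−1} = 8 (mod 11).
  i = 3 (α = 1): (1−5)(1−8)(1−4)(1−7) = (−4)·(−7)·(−3)·(−6) = 504 ≡ 9, so v_3 = 9^{−1} = 5 (mod 11).
  i = 4 (α = 4): (4−5)(4−8)(4−1)(4−7) = (−1)·(−4)·3·(−3) = −36 ≡ 8, so v_4 = 8^{−1} = 7 (mod 11).
  i = 5 (α = 7): (7−5)(7−8)(7−1)(7−4) = 2·(−1)·6·3 = −36 ≡ 8, so v_5 = 8^{−1} = 7 (mod 11).
  v = [6, 8, 5, 7, 7].
Step 2: syndromes of r = [5, 10, 3, 6, 9] (all sums mod 11).
  S_0 = Σ v_i r_i = 6·5 + 8·10 + 5·3 + 7·6 + 7·9 = 230 ≡ 10.
  S_1 = Σ v_i α_i r_i = 6·5·5 + 8·8·10 + 5·1·3 + 7·4·6 + 7·7·9 = 1414 ≡ 6.
  α_i^2 mod 11 = [3, 9, 1, 5, 5].
  S_2 = Σ v_i α_i^2 r_i = 6·3·5 + 8·9·10 + 5·1·3 + 7·5·6 + 7·5·9 = 1350 ≡ 8.
  S = (10, 6, 8) ≠ 0, so r is not a codeword (an error is present).
Step 3: locate the error. For a single error e at position i, S_ℓ = v_i·e·α_i^ℓ, so α_err = S_1/S_0.
  S_0^{−1} = 10^{−1} = 10 (mod 11), so α_err = 6·10 = 60 ≡ 5 = α_1. Error position i = 1.
  Consistency check: S_2/S_1 = 8·2 = 16 ≡ 5 = α_err ✓ (single-error assumption holds).
Step 4: error magnitude e = S_0/v_1 = S_0·∏_{j≠1}(α_1 − α_j) = 10·2 = 20 ≡ 9 (mod 11).
Step 5: correct position 1: c_1 = r_1 − e = 5 − 9 ≡ 7 (mod 11). Hence c = [7, 10, 3, 6, 9].
  Check: interpolating c through the α_i gives m(x) = 2 + 1·x (degree < 2) with m(α_i) = c_i for every i, so c is indeed a codeword.


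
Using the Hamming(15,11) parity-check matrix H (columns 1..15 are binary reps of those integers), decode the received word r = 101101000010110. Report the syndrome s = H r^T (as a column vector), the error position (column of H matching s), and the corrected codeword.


s = (1, 0, 0, 0)^T, error position = 8, corrected codeword c = 101101010010110

Compute s = H r^T mod 2 one row at a time:
  s_1 = 0 + 0 + 0 + 1 + 0 + 1 + 1 + 0 = 3 ≡ 1 (mod 2).
  s_2 = 1 + 0 + 1 + 0 + 0 + 1 + 1 + 0 = 4 ≡ 0 (mod 2).
  s_3 = 0 + 1 + 1 + 0 + 0 + 1 + 1 + 0 = 4 ≡ 0 (mod 2).
  s_4 = 1 + 1 + 0 + 0 + 0 + 1 + 1 + 0 = 4 ≡ 0 (mod 2).
s = (1, 0, 0, 0)^T — this equals column 8 of H (binary 1000), so error is at position 8.
Correct: flip bit 8 of r = 101101000010110 to get c = 101101010010110.


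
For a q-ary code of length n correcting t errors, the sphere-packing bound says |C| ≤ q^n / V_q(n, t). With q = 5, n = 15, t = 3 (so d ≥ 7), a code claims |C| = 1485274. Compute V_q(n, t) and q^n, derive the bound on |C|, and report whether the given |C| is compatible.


V_q(n, t) = 30861, q^n = 30517578125, Hamming bound = 988871, |C| = 1485274 > bound (violated).

Step 1: Compute V_q(n, t) = Σ_{j=0}^3 C(n, j) (q−1)^j.
  j = 0: C(15,0)·(4)^0 = 1·1 = 1.
  j = 1: C(15,1)·(4)^1 = 15·4 = 60.
  j = 2: C(15,2)·(4)^2 = 105·16 = 1680.
  j = 3: C(15,3)·(4)^3 = 455·64 = 29120.
  V_q(n, t) = 1 + 60 + 1680 + 29120 = 30861.
Step 2: q^n = 5^15 = 30517578125.
Step 3: Hamming bound ⌊q^n / V_q(n,t)⌋ = ⌊30517578125/30861⌋ = 988871.
Step 4: Compare |C| = 1485274 to 988871: violated.
The claimed |C| lies above the Hamming bound, so no 5-ary code of length 15 with d ≥ 7 can have 1485274 codewords.


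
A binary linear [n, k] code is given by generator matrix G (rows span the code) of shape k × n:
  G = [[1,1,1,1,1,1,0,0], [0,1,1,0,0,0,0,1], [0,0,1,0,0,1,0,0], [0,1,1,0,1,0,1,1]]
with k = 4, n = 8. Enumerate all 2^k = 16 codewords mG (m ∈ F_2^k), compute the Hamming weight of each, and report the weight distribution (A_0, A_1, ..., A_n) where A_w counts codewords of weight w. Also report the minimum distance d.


Weight distribution: A_0 = 1, A_2 = 2, A_3 = 2, A_4 = 3, A_5 = 6, A_6 = 2. Minimum distance d = 2.

Enumerate all 2^4 = 16 messages m ∈ F_2^4.
For each, compute codeword c = mG in F_2^8, then tally its weight.
  m = 0000 → c = 00000000, weight = 0.
  m = 1000 → c = 11111100, weight = 6.
  m = 0100 → c = 01100001, weight = 3.
  m = 1100 → c = 10011101, weight = 5.
  m = 0010 → c = 00100100, weight = 2.
  m = 1010 → c = 11011000, weight = 4.
  m = 0110 → c = 01000101, weight = 3.
  m = 1110 → c = 10111001, weight = 5.
  m = 0001 → c = 01101011, weight = 5.
  m = 1001 → c = 10010111, weight = 5.
  m = 0101 → c = 00001010, weight = 2.
  m = 1101 → c = 11110110, weight = 6.
  m = 0011 → c = 01001111, weight = 5.
  m = 1011 → c = 10110011, weight = 5.
  m = 0111 → c = 00101110, weight = 4.
  m = 1111 → c = 11010010, weight = 4.
Tally weights:
  weight 0: 1 codewords.
  weight 2: 2 codewords.
  weight 3: 2 codewords.
  weight 4: 3 codewords.
  weight 5: 6 codewords.
  weight 6: 2 codewords.
Minimum distance d = smallest w > 0 with A_w > 0 = 2.
Sanity: Σ A_w = 16 = 2^4 = 16 ✓.


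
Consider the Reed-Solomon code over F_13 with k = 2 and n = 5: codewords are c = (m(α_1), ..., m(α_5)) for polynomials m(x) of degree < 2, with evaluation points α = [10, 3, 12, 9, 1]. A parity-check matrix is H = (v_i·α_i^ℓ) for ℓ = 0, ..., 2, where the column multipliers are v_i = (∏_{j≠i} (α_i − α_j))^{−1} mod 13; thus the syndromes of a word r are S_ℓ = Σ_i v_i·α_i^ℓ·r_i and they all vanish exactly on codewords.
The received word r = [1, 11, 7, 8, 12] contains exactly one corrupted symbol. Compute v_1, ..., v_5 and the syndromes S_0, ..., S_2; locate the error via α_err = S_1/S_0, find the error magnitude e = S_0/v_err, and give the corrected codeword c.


S = (8, 5, 8), error at position 3, error magnitude e = 7, c = [1, 11, 0, 8, 12].

Step 1: column multipliers v_i = (∏_{j≠i}(α_i − α_j))^{−1} mod 13.
  i = 1 (α = 10): (10−3)(10−12)(10−9)(10−1) = 7·(−2)·1·9 = −126 ≡ 4, so v_1 = 4^{−1} = 10 (mod 13).
  i = 2 (α = 3): (3−10)(3−12)(3−9)(3−1) = (−7)·(−9)·(−6)·2 = −756 ≡ 11, so v_2 = 11^{−1} = 6 (mod 13).
  i = 3 (α = 12): (12−10)(12−3)(12−9)(12−1) = 2·9·3·11 = 594 ≡ 9, so v_3 = 9^{−1} = 3 (mod 13).
  i = 4 (α = 9): (9−10)(9−3)(9−12)(9−1) = (−1)·6·(−3)·8 = 144 ≡ 1, so v_4 = 1^{−1} = 1 (mod 13).
  i = 5 (α = 1): (1−10)(1−3)(1−12)(1−9) = (−9)·(−2)·(−11)·(−8) = 1584 ≡ 11, so v_5 = 11^{−1} = 6 (mod 13).
  v = [10, 6, 3, 1, 6].
Step 2: syndromes of r = [1, 11, 7, 8, 12] (all sums mod 13).
  S_0 = Σ v_i r_i = 10·1 + 6·11 + 3·7 + 1·8 + 6·12 = 177 ≡ 8.
  S_1 = Σ v_i α_i r_i = 10·10·1 + 6·3·11 + 3·12·7 + 1·9·8 + 6·1·12 = 694 ≡ 5.
  α_i^2 mod 13 = [9, 9, 1, 3, 1].
  S_2 = Σ v_i α_i^2 r_i = 10·9·1 + 6·9·11 + 3·1·7 + 1·3·8 + 6·1·12 = 801 ≡ 8.
  S = (8, 5, 8) ≠ 0, so r is not a codeword (an error is present).
Step 3: locate the error. For a single error e at position i, S_ℓ = v_i·e·α_i^ℓ, so α_err = S_1/S_0.
  S_0^{−1} = 8^{−1} = 5 (mod 13), so α_err = 5·5 = 25 ≡ 12 = α_3. Error position i = 3.
  Consistency check: S_2/S_1 = 8·8 = 64 ≡ 12 = α_err ✓ (single-error assumption holds).
Step 4: error magnitude e = S_0/v_3 = S_0·∏_{j≠3}(α_3 − α_j) = 8·9 = 72 ≡ 7 (mod 13).
Step 5: correct position 3: c_3 = r_3 − e = 7 − 7 ≡ 0 (mod 13). Hence c = [1, 11, 0, 8, 12].
  Check: interpolating c through the α_i gives m(x) = 6 + 6·x (degree < 2) with m(α_i) = c_i for every i, so c is indeed a codeword.


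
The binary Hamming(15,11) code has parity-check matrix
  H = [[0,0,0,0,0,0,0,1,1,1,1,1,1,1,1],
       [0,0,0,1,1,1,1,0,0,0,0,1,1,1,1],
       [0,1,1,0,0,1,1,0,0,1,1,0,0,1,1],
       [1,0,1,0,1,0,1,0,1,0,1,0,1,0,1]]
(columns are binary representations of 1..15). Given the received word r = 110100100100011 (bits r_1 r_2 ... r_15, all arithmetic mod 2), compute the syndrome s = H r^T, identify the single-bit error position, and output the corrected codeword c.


s = (1, 0, 1, 1)^T, error position = 11, corrected codeword c = 110100100110011

Compute s = H r^T mod 2 one row at a time:
  s_1 = 0 + 0 + 1 + 0 + 0 + 0 + 1 + 1 = 3 ≡ 1 (mod 2).
  s_2 = 1 + 0 + 0 + 1 + 0 + 0 + 1 + 1 = 4 ≡ 0 (mod 2).
  s_3 = 1 + 0 + 0 + 1 + 1 + 0 + 1 + 1 = 5 ≡ 1 (mod 2).
  s_4 = 1 + 0 + 0 + 1 + 0 + 0 + 0 + 1 = 3 ≡ 1 (mod 2).
s = (1, 0, 1, 1)^T — this equals column 11 of H (binary 1011), so error is at position 11.
Correct: flip bit 11 of r = 110100100100011 to get c = 110100100110011.


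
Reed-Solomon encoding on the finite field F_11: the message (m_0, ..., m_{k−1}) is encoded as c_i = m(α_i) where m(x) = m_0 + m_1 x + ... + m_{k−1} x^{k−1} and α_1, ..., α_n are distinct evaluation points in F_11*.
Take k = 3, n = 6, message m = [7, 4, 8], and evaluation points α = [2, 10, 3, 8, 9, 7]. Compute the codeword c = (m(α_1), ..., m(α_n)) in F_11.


c = [3, 0, 3, 1, 9, 9]

Message polynomial: m(x) = 7 + 4·x + 8·x^2 (mod 11).
For each evaluation point α_i, compute m(α_i) mod 11:
  α_1 = 2: Horner steps 8 → 9 → 3, so m(2) = 3.
  α_2 = 10: Horner steps 8 → 7 → 0, so m(10) = 0.
  α_3 = 3: Horner steps 8 → 6 → 3, so m(3) = 3.
  α_4 = 8: Horner steps 8 → 2 → 1, so m(8) = 1.
  α_5 = 9: Horner steps 8 → 10 → 9, so m(9) = 9.
  α_6 = 7: Horner steps 8 → 5 → 9, so m(7) = 9.
Codeword c = [3, 0, 3, 1, 9, 9] ∈ F_11^6.


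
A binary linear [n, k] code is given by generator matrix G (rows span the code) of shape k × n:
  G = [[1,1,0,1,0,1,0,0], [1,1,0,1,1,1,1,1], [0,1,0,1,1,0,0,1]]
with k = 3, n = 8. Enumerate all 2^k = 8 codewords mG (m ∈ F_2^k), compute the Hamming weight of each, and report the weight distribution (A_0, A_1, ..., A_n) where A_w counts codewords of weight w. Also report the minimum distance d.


Weight distribution: A_0 = 1, A_3 = 3, A_4 = 3, A_7 = 1. Minimum distance d = 3.

Enumerate all 2^3 = 8 messages m ∈ F_2^3.
For each, compute codeword c = mG in F_2^8, then tally its weight.
  m = 000 → c = 00000000, weight = 0.
  m = 100 → c = 11010100, weight = 4.
  m = 010 → c = 11011111, weight = 7.
  m = 110 → c = 00001011, weight = 3.
  m = 001 → c = 01011001, weight = 4.
  m = 101 → c = 10001101, weight = 4.
  m = 011 → c = 10000110, weight = 3.
  m = 111 → c = 01010010, weight = 3.
Tally weights:
  weight 0: 1 codewords.
  weight 3: 3 codewords.
  weight 4: 3 codewords.
  weight 7: 1 codewords.
Minimum distance d = smallest w > 0 with A_w > 0 = 3.
Sanity: Σ A_w = 8 = 2^3 = 8 ✓.


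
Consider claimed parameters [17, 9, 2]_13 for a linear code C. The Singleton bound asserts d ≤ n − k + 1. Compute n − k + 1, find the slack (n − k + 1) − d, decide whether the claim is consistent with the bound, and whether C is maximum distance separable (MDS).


Singleton RHS = n − k + 1 = 9, slack = 7, bound satisfied, not MDS.

Singleton bound: d ≤ n − k + 1.
Here n = 17, k = 9, so n − k + 1 = 9.
Given d = 2, check d ≤ 9: YES.
Slack = (n − k + 1) − d = 7.
The code is NOT MDS (slack = 7 > 0).
Description: the claimed parameters are [17, 9, 2]_13; such a code would be non-MDS.


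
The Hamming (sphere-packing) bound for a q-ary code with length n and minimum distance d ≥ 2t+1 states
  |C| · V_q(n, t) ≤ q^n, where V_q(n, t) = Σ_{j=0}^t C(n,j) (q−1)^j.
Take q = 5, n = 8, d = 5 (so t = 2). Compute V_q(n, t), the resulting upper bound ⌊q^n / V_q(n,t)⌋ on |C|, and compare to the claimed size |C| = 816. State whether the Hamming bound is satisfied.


V_q(n, t) = 481, q^n = 390625, Hamming bound = 812, |C| = 816 > bound (violated).

Step 1: Compute V_q(n, t) = Σ_{j=0}^2 C(n, j) (q−1)^j.
  j = 0: C(8,0)·(4)^0 = 1·1 = 1.
  j = 1: C(8,1)·(4)^1 = 8·4 = 32.
  j = 2: C(8,2)·(4)^2 = 28·16 = 448.
  V_q(n, t) = 1 + 32 + 448 = 481.
Step 2: q^n = 5^8 = 390625.
Step 3: Hamming bound ⌊q^n / V_q(n,t)⌋ = ⌊390625/481⌋ = 812.
Step 4: Compare |C| = 816 to 812: violated.
The claimed |C| lies above the Hamming bound, so no 5-ary code of length 8 with d ≥ 5 can have 816 codewords.


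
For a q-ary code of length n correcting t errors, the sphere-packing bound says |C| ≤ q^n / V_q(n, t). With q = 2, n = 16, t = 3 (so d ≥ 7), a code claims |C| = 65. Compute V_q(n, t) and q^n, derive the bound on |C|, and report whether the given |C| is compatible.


V_q(n, t) = 697, q^n = 65536, Hamming bound = 94, |C| = 65 ≤ bound (satisfied).

Step 1: Compute V_q(n, t) = Σ_{j=0}^3 C(n, j) (q−1)^j.
  j = 0: C(16,0)·(1)^0 = 1·1 = 1.
  j = 1: C(16,1)·(1)^1 = 16·1 = 16.
  j = 2: C(16,2)·(1)^2 = 120·1 = 120.
  j = 3: C(16,3)·(1)^3 = 560·1 = 560.
  V_q(n, t) = 1 + 16 + 120 + 560 = 697.
Step 2: q^n = 2^16 = 65536.
Step 3: Hamming bound ⌊q^n / V_q(n,t)⌋ = ⌊65536/697⌋ = 94.
Step 4: Compare |C| = 65 to 94: satisfied.
The claimed |C| lies below the Hamming bound.


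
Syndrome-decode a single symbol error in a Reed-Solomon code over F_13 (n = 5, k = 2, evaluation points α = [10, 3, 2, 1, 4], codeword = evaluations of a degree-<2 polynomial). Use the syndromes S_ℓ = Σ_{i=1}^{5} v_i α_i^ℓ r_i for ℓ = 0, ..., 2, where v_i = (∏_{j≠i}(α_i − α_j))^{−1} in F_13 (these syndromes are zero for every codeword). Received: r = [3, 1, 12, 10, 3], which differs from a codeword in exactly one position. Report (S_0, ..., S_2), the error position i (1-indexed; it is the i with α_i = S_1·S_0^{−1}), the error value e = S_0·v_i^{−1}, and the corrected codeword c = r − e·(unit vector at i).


S = (5, 11, 6), error at position 1, error magnitude e = 1, c = [2, 1, 12, 10, 3].

Step 1: column multipliers v_i = (∏_{j≠i}(α_i − α_j))^{−1} mod 13.
  i = 1 (α = 10): (10−3)(10−2)(10−1)(10−4) = 7·8·9·6 = 3024 ≡ 8, so v_1 = 8^{−1} = 5 (mod 13).
  i = 2 (α = 3): (3−10)(3−2)(3−1)(3−4) = (−7)·1·2·(−1) = 14 ≡ 1, so v_2 = 1^{−1} = 1 (mod 13).
  i = 3 (α = 2): (2−10)(2−3)(2−1)(2−4) = (−8)·(−1)·1·(−2) = −16 ≡ 10, so v_3 = 10^{−1} = 4 (mod 13).
  i = 4 (α = 1): (1−10)(1−3)(1−2)(1−4) = (−9)·(−2)·(−1)·(−3) = 54 ≡ 2, so v_4 = 2^{−1} = 7 (mod 13).
  i = 5 (α = 4): (4−10)(4−3)(4−2)(4−1) = (−6)·1·2·3 = −36 ≡ 3, so v_5 = 3^{−1} = 9 (mod 13).
  v = [5, 1, 4, 7, 9].
Step 2: syndromes of r = [3, 1, 12, 10, 3] (all sums mod 13).
  S_0 = Σ v_i r_i = 5·3 + 1·1 + 4·12 + 7·10 + 9·3 = 161 ≡ 5.
  S_1 = Σ v_i α_i r_i = 5·10·3 + 1·3·1 + 4·2·12 + 7·1·10 + 9·4·3 = 427 ≡ 11.
  α_i^2 mod 13 = [9, 9, 4, 1, 3].
  S_2 = Σ v_i α_i^2 r_i = 5·9·3 + 1·9·1 + 4·4·12 + 7·1·10 + 9·3·3 = 487 ≡ 6.
  S = (5, 11, 6) ≠ 0, so r is not a codeword (an error is present).
Step 3: locate the error. For a single error e at position i, S_ℓ = v_i·e·α_i^ℓ, so α_err = S_1/S_0.
  S_0^{−1} = 5^{−1} = 8 (mod 13), so α_err = 11·8 = 88 ≡ 10 = α_1. Error position i = 1.
  Consistency check: S_2/S_1 = 6·6 = 36 ≡ 10 = α_err ✓ (single-error assumption holds).
Step 4: error magnitude e = S_0/v_1 = S_0·∏_{j≠1}(α_1 − α_j) = 5·8 = 40 ≡ 1 (mod 13).
Step 5: correct position 1: c_1 = r_1 − e = 3 − 1 ≡ 2 (mod 13). Hence c = [2, 1, 12, 10, 3].
  Check: interpolating c through the α_i gives m(x) = 8 + 2·x (degree < 2) with m(α_i) = c_i for every i, so c is indeed a codeword.


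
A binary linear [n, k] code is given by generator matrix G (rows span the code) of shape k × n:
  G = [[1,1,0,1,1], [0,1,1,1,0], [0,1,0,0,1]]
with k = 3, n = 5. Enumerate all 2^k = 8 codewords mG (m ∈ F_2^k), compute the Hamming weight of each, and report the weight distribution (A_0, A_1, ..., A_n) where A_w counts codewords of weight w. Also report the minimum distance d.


Weight distribution: A_0 = 1, A_2 = 2, A_3 = 4, A_4 = 1. Minimum distance d = 2.

Enumerate all 2^3 = 8 messages m ∈ F_2^3.
For each, compute codeword c = mG in F_2^5, then tally its weight.
  m = 000 → c = 00000, weight = 0.
  m = 100 → c = 11011, weight = 4.
  m = 010 → c = 01110, weight = 3.
  m = 110 → c = 10101, weight = 3.
  m = 001 → c = 01001, weight = 2.
  m = 101 → c = 10010, weight = 2.
  m = 011 → c = 00111, weight = 3.
  m = 111 → c = 11100, weight = 3.
Tally weights:
  weight 0: 1 codewords.
  weight 2: 2 codewords.
  weight 3: 4 codewords.
  weight 4: 1 codewords.
Minimum distance d = smallest w > 0 with A_w > 0 = 2.
Sanity: Σ A_w = 8 = 2^3 = 8 ✓.


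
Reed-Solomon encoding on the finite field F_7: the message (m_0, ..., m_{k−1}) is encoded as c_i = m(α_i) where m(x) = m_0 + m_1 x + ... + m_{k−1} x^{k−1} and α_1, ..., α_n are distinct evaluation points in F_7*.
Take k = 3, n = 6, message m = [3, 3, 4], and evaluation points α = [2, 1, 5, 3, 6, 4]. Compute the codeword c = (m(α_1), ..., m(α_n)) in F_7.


c = [4, 3, 6, 6, 4, 2]

Message polynomial: m(x) = 3 + 3·x + 4·x^2 (mod 7).
For each evaluation point α_i, compute m(α_i) mod 7:
  α_1 = 2: Horner steps 4 → 4 → 4, so m(2) = 4.
  α_2 = 1: Horner steps 4 → 0 → 3, so m(1) = 3.
  α_3 = 5: Horner steps 4 → 2 → 6, so m(5) = 6.
  α_4 = 3: Horner steps 4 → 1 → 6, so m(3) = 6.
  α_5 = 6: Horner steps 4 → 6 → 4, so m(6) = 4.
  α_6 = 4: Horner steps 4 → 5 → 2, so m(4) = 2.
Codeword c = [4, 3, 6, 6, 4, 2] ∈ F_7^6.
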